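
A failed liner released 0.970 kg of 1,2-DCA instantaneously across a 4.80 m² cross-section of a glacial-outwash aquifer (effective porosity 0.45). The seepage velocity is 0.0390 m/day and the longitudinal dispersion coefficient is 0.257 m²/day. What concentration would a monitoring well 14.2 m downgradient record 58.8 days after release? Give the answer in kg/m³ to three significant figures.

For an instantaneous plane source, C(x,t) = M/(n_e·A·√(4πDt)) · exp(−(x−vt)²/(4Dt)), with n_e·A the pore (flow) area.
Plume center vt = 0.0390 × 58.8 = 2.2932 m, so the well at 14.2 m is 11.9068 m downgradient of the peak.
√(4πDt) = 13.78 m, giving peak height M/(n_e·A·√(4πDt)) = 0.970/(0.45 × 4.80 × 13.78) = 0.03259 kg/m³.
(x−vt)²/(4Dt) = (11.9068)²/(4 × 0.257 × 58.8) = 2.345; exp(−2.345) = 0.09585.
C = 0.03259 × 0.09585 = 0.00312 kg/m³.

0.00312 kg/m³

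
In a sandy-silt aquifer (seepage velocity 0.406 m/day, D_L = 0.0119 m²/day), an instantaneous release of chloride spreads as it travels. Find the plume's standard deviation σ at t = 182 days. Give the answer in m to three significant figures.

2.08 m

Dispersive spreading gives a Gaussian with σ² = 2Dt; advection only shifts the center.
σ = √(2 × 0.0119 × 182) = 2.08 m.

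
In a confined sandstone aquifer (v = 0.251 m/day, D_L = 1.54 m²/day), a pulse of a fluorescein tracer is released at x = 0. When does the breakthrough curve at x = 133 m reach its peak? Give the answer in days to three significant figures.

For the 1D instantaneous-source solution, setting ∂C/∂t = 0 at fixed x gives v²t² + 2Dt − x² = 0, so t = (√(D² + v²x²) − D)/v².
√(D² + v²x²) = √(1.54² + 0.251² × 133²) = 33.42; v² = 0.063001.
t = (33.42 − 1.54)/0.063001 = 506 days (vs. the pure-advection estimate x/v = 530 d).

506 days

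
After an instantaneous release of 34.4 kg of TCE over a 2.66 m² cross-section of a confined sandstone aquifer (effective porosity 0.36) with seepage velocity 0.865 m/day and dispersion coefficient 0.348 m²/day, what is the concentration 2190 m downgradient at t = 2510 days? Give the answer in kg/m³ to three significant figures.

0.310 kg/m³

For an instantaneous plane source, C(x,t) = M/(n_e·A·√(4πDt)) · exp(−(x−vt)²/(4Dt)), with n_e·A the pore (flow) area.
Plume center vt = 0.865 × 2510 = 2171.15 m, so the well at 2190 m is 18.85 m downgradient of the peak.
√(4πDt) = 104.8 m, giving peak height M/(n_e·A·√(4πDt)) = 34.4/(0.36 × 2.66 × 104.8) = 0.3428 kg/m³.
(x−vt)²/(4Dt) = (18.85)²/(4 × 0.348 × 2510) = 0.1017; exp(−0.1017) = 0.9033.
C = 0.3428 × 0.9033 = 0.310 kg/m³.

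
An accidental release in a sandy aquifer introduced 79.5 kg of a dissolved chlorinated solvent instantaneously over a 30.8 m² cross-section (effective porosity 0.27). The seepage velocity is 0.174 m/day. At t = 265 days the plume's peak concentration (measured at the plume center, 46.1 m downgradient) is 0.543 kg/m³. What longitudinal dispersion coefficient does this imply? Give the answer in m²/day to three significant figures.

0.0931 m²/day

At the plume center C_max = M/(n_e·A·√(4πDt)), so D = M²/(4πt·(n_e·A·C_max)²).
n_e·A·C_max = 0.27 × 30.8 × 0.543 = 4.516 kg/m.
D = 79.5²/(4π × 265 × 4.516²) = 0.0931 m²/day.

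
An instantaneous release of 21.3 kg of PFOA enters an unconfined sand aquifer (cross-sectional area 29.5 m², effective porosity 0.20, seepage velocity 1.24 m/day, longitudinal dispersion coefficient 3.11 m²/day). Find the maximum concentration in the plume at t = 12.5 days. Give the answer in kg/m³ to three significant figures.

The peak of an instantaneous 1D plume sits at x = vt; there the Gaussian factor is 1 and C_max = M/(n_e·A·√(4πDt)), where n_e·A is the pore area the mass is dissolved in.
√(4πDt) = √(4π × 3.11 × 12.5) = 22.10 m, so C_max = 21.3/(0.20 × 29.5 × 22.10) = 0.163 kg/m³.

0.163 kg/m³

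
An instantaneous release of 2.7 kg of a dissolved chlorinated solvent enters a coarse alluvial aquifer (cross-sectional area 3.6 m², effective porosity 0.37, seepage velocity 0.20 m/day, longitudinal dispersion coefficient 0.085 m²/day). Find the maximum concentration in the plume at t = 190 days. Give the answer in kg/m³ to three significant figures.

The peak of an instantaneous 1D plume sits at x = vt; there the Gaussian factor is 1 and C_max = M/(n_e·A·√(4πDt)), where n_e·A is the pore area the mass is dissolved in.
√(4πDt) = √(4π × 0.085 × 190) = 14.25 m, so C_max = 2.7/(0.37 × 3.6 × 14.25) = 0.142 kg/m³.

0.142 kg/m³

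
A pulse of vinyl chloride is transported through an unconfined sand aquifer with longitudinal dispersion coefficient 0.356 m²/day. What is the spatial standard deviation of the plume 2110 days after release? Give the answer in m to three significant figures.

38.8 m

Dispersive spreading gives a Gaussian with σ² = 2Dt; advection only shifts the center.
σ = √(2 × 0.356 × 2110) = 38.8 m.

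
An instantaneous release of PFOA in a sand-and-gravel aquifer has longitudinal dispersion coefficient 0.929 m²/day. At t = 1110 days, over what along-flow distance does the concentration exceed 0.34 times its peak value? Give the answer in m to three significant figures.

The plume is Gaussian with σ = √(2Dt) = √(2 × 0.929 × 1110) = 45.41 m.
C/C_peak = exp(−Δx²/(2σ²)) = 0.34 ⇒ Δx = σ·√(−2 ln 0.34) = 45.41 × 1.469 = 66.71 m.
Width = 2Δx = 133 m.

133 m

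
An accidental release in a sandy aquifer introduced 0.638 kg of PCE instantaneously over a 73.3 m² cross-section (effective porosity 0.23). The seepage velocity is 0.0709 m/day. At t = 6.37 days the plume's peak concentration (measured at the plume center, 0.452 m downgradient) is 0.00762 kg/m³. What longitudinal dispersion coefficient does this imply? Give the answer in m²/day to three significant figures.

0.308 m²/day

At the plume center C_max = M/(n_e·A·√(4πDt)), so D = M²/(4πt·(n_e·A·C_max)²).
n_e·A·C_max = 0.23 × 73.3 × 0.00762 = 0.1285 kg/m.
D = 0.638²/(4π × 6.37 × 0.1285²) = 0.308 m²/day.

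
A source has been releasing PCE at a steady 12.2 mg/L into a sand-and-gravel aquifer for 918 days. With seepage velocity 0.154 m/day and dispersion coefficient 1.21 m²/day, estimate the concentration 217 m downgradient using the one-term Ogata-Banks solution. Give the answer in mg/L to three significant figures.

For a continuous step input, C/C₀ ≈ ½·erfc((x−vt)/(2√(Dt))).
vt = 0.154 × 918 = 141.372 m and 2√(Dt) = 2√(1.21 × 918) = 66.66 m.
Argument (x−vt)/(2√(Dt)) = (217 − 141.372)/66.66 = 1.135; ½·erfc(1.135) = 0.05423.
C = 12.2 × 0.05423 = 0.662 mg/L.

0.662 mg/L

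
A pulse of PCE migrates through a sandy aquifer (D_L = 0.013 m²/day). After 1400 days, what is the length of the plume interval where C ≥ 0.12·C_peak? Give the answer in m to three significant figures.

24.8 m

The plume is Gaussian with σ = √(2Dt) = √(2 × 0.013 × 1400) = 6.033 m.
C/C_peak = exp(−Δx²/(2σ²)) = 0.12 ⇒ Δx = σ·√(−2 ln 0.12) = 6.033 × 2.059 = 12.42 m.
Width = 2Δx = 24.8 m.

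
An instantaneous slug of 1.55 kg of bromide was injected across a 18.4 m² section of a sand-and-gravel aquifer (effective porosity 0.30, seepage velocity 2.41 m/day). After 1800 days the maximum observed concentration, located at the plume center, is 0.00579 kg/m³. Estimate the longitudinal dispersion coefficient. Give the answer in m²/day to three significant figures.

At the plume center C_max = M/(n_e·A·√(4πDt)), so D = M²/(4πt·(n_e·A·C_max)²).
n_e·A·C_max = 0.30 × 18.4 × 0.00579 = 0.03196 kg/m.
D = 1.55²/(4π × 1800 × 0.03196²) = 0.104 m²/day.

0.104 m²/day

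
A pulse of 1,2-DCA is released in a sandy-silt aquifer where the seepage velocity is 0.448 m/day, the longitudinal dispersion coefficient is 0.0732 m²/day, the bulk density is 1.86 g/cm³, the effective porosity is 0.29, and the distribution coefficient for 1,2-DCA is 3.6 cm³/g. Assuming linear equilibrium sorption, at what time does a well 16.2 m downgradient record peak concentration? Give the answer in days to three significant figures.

Retardation factor R = 1 + ρ_b·K_d/n = 1 + 1.86 × 3.6/0.29 = 24.09.
Sorption retards both mechanisms: v_R = v/R = 0.01860 m/day, D_R = D/R = 0.003039 m²/day.
Peak time from v_R²t² + 2D_R t − x² = 0: t = (√(D_R² + v_R²x²) − D_R)/v_R².
√(D_R² + v_R²x²) = √(0.003039² + 0.01860² × 16.2²) = 0.3013; v_R² = 0.0003460.
t = (0.3013 − 0.003039)/0.0003460 = 862 days.

862 days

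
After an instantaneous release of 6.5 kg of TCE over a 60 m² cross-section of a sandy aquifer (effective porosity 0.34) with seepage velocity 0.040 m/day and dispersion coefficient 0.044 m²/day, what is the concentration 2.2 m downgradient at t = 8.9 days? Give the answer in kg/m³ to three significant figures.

For an instantaneous plane source, C(x,t) = M/(n_e·A·√(4πDt)) · exp(−(x−vt)²/(4Dt)), with n_e·A the pore (flow) area.
Plume center vt = 0.040 × 8.9 = 0.356 m, so the well at 2.2 m is 1.844 m downgradient of the peak.
√(4πDt) = 2.218 m, giving peak height M/(n_e·A·√(4πDt)) = 6.5/(0.34 × 60 × 2.218) = 0.1437 kg/m³.
(x−vt)²/(4Dt) = (1.844)²/(4 × 0.044 × 8.9) = 2.171; exp(−2.171) = 0.1141.
C = 0.1437 × 0.1141 = 0.0164 kg/m³.

0.0164 kg/m³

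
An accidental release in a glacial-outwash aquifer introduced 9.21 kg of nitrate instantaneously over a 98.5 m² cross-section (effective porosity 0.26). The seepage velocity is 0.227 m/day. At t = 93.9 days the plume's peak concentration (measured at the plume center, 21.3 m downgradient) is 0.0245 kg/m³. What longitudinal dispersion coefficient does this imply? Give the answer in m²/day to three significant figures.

0.183 m²/day

At the plume center C_max = M/(n_e·A·√(4πDt)), so D = M²/(4πt·(n_e·A·C_max)²).
n_e·A·C_max = 0.26 × 98.5 × 0.0245 = 0.6274 kg/m.
D = 9.21²/(4π × 93.9 × 0.6274²) = 0.183 m²/day.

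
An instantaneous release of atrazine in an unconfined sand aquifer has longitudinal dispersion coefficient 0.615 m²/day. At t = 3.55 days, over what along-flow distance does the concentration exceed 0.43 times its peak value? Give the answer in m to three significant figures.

5.43 m

The plume is Gaussian with σ = √(2Dt) = √(2 × 0.615 × 3.55) = 2.090 m.
C/C_peak = exp(−Δx²/(2σ²)) = 0.43 ⇒ Δx = σ·√(−2 ln 0.43) = 2.090 × 1.299 = 2.715 m.
Width = 2Δx = 5.43 m.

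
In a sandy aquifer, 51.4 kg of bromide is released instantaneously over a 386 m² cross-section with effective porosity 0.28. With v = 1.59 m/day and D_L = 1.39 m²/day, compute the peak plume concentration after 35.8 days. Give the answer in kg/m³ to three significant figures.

0.0190 kg/m³

The peak of an instantaneous 1D plume sits at x = vt; there the Gaussian factor is 1 and C_max = M/(n_e·A·√(4πDt)), where n_e·A is the pore area the mass is dissolved in.
√(4πDt) = √(4π × 1.39 × 35.8) = 25.01 m, so C_max = 51.4/(0.28 × 386 × 25.01) = 0.0190 kg/m³.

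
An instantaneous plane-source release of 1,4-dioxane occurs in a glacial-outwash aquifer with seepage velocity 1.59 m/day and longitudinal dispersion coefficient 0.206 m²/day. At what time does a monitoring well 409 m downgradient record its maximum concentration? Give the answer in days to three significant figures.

For the 1D instantaneous-source solution, setting ∂C/∂t = 0 at fixed x gives v²t² + 2Dt − x² = 0, so t = (√(D² + v²x²) − D)/v².
√(D² + v²x²) = √(0.206² + 1.59² × 409²) = 650.3; v² = 2.5281.
t = (650.3 − 0.206)/2.5281 = 257 days (vs. the pure-advection estimate x/v = 257 d).

257 days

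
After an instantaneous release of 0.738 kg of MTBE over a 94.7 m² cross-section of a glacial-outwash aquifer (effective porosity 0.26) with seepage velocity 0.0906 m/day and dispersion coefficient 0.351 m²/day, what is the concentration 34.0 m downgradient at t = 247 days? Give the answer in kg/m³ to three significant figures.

For an instantaneous plane source, C(x,t) = M/(n_e·A·√(4πDt)) · exp(−(x−vt)²/(4Dt)), with n_e·A the pore (flow) area.
Plume center vt = 0.0906 × 247 = 22.3782 m, so the well at 34.0 m is 11.6218 m downgradient of the peak.
√(4πDt) = 33.01 m, giving peak height M/(n_e·A·√(4πDt)) = 0.738/(0.26 × 94.7 × 33.01) = 0.0009080 kg/m³.
(x−vt)²/(4Dt) = (11.6218)²/(4 × 0.351 × 247) = 0.3895; exp(−0.3895) = 0.6774.
C = 0.0009080 × 0.6774 = 0.000615 kg/m³.

0.000615 kg/m³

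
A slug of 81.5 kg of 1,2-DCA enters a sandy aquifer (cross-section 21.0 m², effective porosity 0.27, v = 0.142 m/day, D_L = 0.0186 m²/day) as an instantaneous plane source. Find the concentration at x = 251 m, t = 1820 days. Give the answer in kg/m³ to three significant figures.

For an instantaneous plane source, C(x,t) = M/(n_e·A·√(4πDt)) · exp(−(x−vt)²/(4Dt)), with n_e·A the pore (flow) area.
Plume center vt = 0.142 × 1820 = 258.44 m, so the well at 251 m is 7.44 m upgradient of the peak.
√(4πDt) = 20.63 m, giving peak height M/(n_e·A·√(4πDt)) = 81.5/(0.27 × 21.0 × 20.63) = 0.6967 kg/m³.
(x−vt)²/(4Dt) = (-7.44)²/(4 × 0.0186 × 1820) = 0.4088; exp(−0.4088) = 0.6644.
C = 0.6967 × 0.6644 = 0.463 kg/m³.

0.463 kg/m³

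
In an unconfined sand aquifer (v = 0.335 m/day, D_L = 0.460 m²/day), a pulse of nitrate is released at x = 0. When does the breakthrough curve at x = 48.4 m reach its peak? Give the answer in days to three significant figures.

For the 1D instantaneous-source solution, setting ∂C/∂t = 0 at fixed x gives v²t² + 2Dt − x² = 0, so t = (√(D² + v²x²) − D)/v².
√(D² + v²x²) = √(0.460² + 0.335² × 48.4²) = 16.22; v² = 0.112225.
t = (16.22 − 0.460)/0.112225 = 140 days (vs. the pure-advection estimate x/v = 144 d).

140 days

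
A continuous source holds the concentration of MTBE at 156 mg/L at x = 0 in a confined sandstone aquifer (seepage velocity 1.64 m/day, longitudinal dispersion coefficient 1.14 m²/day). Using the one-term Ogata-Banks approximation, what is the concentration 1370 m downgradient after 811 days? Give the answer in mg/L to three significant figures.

For a continuous step input, C/C₀ ≈ ½·erfc((x−vt)/(2√(Dt))).
vt = 1.64 × 811 = 1330.04 m and 2√(Dt) = 2√(1.14 × 811) = 60.81 m.
Argument (x−vt)/(2√(Dt)) = (1370 − 1330.04)/60.81 = 0.6571; ½·erfc(0.6571) = 0.1764.
C = 156 × 0.1764 = 27.5 mg/L.

27.5 mg/L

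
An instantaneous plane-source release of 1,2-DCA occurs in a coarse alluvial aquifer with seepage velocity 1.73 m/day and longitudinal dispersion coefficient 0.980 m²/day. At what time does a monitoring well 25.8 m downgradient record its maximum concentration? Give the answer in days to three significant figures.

14.6 days

For the 1D instantaneous-source solution, setting ∂C/∂t = 0 at fixed x gives v²t² + 2Dt − x² = 0, so t = (√(D² + v²x²) − D)/v².
√(D² + v²x²) = √(0.980² + 1.73² × 25.8²) = 44.64; v² = 2.9929.
t = (44.64 − 0.980)/2.9929 = 14.6 days (vs. the pure-advection estimate x/v = 14.9 d).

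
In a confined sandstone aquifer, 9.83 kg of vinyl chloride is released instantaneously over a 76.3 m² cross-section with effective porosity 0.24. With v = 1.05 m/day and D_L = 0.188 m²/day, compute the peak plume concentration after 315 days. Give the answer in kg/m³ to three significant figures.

0.0197 kg/m³

The peak of an instantaneous 1D plume sits at x = vt; there the Gaussian factor is 1 and C_max = M/(n_e·A·√(4πDt)), where n_e·A is the pore area the mass is dissolved in.
√(4πDt) = √(4π × 0.188 × 315) = 27.28 m, so C_max = 9.83/(0.24 × 76.3 × 27.28) = 0.0197 kg/m³.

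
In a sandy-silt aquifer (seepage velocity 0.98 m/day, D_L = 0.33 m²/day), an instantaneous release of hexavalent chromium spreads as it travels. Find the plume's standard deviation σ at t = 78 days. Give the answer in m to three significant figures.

7.17 m

Dispersive spreading gives a Gaussian with σ² = 2Dt; advection only shifts the center.
σ = √(2 × 0.33 × 78) = 7.17 m.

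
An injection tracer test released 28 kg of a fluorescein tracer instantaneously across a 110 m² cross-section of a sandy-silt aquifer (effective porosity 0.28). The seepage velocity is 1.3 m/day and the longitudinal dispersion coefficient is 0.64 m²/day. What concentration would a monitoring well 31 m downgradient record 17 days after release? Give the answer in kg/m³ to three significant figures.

For an instantaneous plane source, C(x,t) = M/(n_e·A·√(4πDt)) · exp(−(x−vt)²/(4Dt)), with n_e·A the pore (flow) area.
Plume center vt = 1.3 × 17 = 22.1 m, so the well at 31 m is 8.9 m downgradient of the peak.
√(4πDt) = 11.69 m, giving peak height M/(n_e·A·√(4πDt)) = 28/(0.28 × 110 × 11.69) = 0.07777 kg/m³.
(x−vt)²/(4Dt) = (8.9)²/(4 × 0.64 × 17) = 1.820; exp(−1.820) = 0.1620.
C = 0.07777 × 0.1620 = 0.0126 kg/m³.

0.0126 kg/m³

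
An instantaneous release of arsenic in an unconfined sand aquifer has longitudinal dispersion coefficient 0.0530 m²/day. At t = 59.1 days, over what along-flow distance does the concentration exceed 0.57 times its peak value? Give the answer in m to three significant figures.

The plume is Gaussian with σ = √(2Dt) = √(2 × 0.0530 × 59.1) = 2.503 m.
C/C_peak = exp(−Δx²/(2σ²)) = 0.57 ⇒ Δx = σ·√(−2 ln 0.57) = 2.503 × 1.060 = 2.653 m.
Width = 2Δx = 5.31 m.

5.31 m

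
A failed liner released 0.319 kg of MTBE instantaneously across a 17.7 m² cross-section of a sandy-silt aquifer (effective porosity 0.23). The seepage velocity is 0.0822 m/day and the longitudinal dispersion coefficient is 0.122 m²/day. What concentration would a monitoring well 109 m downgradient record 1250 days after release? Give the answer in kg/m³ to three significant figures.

For an instantaneous plane source, C(x,t) = M/(n_e·A·√(4πDt)) · exp(−(x−vt)²/(4Dt)), with n_e·A the pore (flow) area.
Plume center vt = 0.0822 × 1250 = 102.75 m, so the well at 109 m is 6.25 m downgradient of the peak.
√(4πDt) = 43.78 m, giving peak height M/(n_e·A·√(4πDt)) = 0.319/(0.23 × 17.7 × 43.78) = 0.001790 kg/m³.
(x−vt)²/(4Dt) = (6.25)²/(4 × 0.122 × 1250) = 0.06404; exp(−0.06404) = 0.9380.
C = 0.001790 × 0.9380 = 0.00168 kg/m³.

0.00168 kg/m³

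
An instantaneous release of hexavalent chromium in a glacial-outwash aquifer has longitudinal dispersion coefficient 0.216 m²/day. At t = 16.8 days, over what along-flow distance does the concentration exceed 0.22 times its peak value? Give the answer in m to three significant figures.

9.38 m

The plume is Gaussian with σ = √(2Dt) = √(2 × 0.216 × 16.8) = 2.694 m.
C/C_peak = exp(−Δx²/(2σ²)) = 0.22 ⇒ Δx = σ·√(−2 ln 0.22) = 2.694 × 1.740 = 4.688 m.
Width = 2Δx = 9.38 m.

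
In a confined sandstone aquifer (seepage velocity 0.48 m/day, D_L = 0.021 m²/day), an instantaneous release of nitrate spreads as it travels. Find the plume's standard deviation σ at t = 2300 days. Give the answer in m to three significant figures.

9.83 m

Dispersive spreading gives a Gaussian with σ² = 2Dt; advection only shifts the center.
σ = √(2 × 0.021 × 2300) = 9.83 m.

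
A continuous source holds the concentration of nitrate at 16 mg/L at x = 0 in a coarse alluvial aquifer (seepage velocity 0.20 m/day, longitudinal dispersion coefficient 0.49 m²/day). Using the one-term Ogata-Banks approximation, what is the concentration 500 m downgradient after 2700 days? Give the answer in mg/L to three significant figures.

For a continuous step input, C/C₀ ≈ ½·erfc((x−vt)/(2√(Dt))).
vt = 0.20 × 2700 = 540 m and 2√(Dt) = 2√(0.49 × 2700) = 72.75 m.
Argument (x−vt)/(2√(Dt)) = (500 − 540)/72.75 = -0.5498; ½·erfc(-0.5498) = 0.7816.
C = 16 × 0.7816 = 12.5 mg/L.

12.5 mg/L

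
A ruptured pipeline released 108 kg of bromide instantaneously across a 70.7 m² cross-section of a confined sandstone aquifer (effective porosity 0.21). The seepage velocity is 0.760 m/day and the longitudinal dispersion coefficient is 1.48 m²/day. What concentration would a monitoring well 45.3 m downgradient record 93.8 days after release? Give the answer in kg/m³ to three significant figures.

For an instantaneous plane source, C(x,t) = M/(n_e·A·√(4πDt)) · exp(−(x−vt)²/(4Dt)), with n_e·A the pore (flow) area.
Plume center vt = 0.760 × 93.8 = 71.288 m, so the well at 45.3 m is 25.988 m upgradient of the peak.
√(4πDt) = 41.77 m, giving peak height M/(n_e·A·√(4πDt)) = 108/(0.21 × 70.7 × 41.77) = 0.1741 kg/m³.
(x−vt)²/(4Dt) = (-25.988)²/(4 × 1.48 × 93.8) = 1.216; exp(−1.216) = 0.2964.
C = 0.1741 × 0.2964 = 0.0516 kg/m³.

0.0516 kg/m³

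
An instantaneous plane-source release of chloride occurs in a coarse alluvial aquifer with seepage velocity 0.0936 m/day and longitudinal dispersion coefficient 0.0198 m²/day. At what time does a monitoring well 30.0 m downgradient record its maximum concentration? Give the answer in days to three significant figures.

318 days

For the 1D instantaneous-source solution, setting ∂C/∂t = 0 at fixed x gives v²t² + 2Dt − x² = 0, so t = (√(D² + v²x²) − D)/v².
√(D² + v²x²) = √(0.0198² + 0.0936² × 30.0²) = 2.808; v² = 0.00876096.
t = (2.808 − 0.0198)/0.00876096 = 318 days (vs. the pure-advection estimate x/v = 321 d).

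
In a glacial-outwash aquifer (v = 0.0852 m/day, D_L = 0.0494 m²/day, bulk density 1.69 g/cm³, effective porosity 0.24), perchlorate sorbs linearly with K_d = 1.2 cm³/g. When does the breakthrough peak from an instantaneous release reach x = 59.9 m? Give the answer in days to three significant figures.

Retardation factor R = 1 + ρ_b·K_d/n = 1 + 1.69 × 1.2/0.24 = 9.450.
Sorption retards both mechanisms: v_R = v/R = 0.009016 m/day, D_R = D/R = 0.005228 m²/day.
Peak time from v_R²t² + 2D_R t − x² = 0: t = (√(D_R² + v_R²x²) − D_R)/v_R².
√(D_R² + v_R²x²) = √(0.005228² + 0.009016² × 59.9²) = 0.5401; v_R² = 8.129e-05.
t = (0.5401 − 0.005228)/8.129e-05 = 6580 days.

6580 days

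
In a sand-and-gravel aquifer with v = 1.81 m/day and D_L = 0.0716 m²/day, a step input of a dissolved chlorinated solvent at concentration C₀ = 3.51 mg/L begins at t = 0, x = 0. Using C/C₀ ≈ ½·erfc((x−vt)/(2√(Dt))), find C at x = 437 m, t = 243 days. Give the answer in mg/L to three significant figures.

2.40 mg/L

For a continuous step input, C/C₀ ≈ ½·erfc((x−vt)/(2√(Dt))).
vt = 1.81 × 243 = 439.83 m and 2√(Dt) = 2√(0.0716 × 243) = 8.342 m.
Argument (x−vt)/(2√(Dt)) = (437 − 439.83)/8.342 = -0.3392; ½·erfc(-0.3392) = 0.6843.
C = 3.51 × 0.6843 = 2.40 mg/L.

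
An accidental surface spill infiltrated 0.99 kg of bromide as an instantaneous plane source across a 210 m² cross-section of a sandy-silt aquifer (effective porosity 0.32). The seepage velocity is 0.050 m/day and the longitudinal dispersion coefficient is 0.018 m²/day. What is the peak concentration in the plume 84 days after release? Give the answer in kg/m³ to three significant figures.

The peak of an instantaneous 1D plume sits at x = vt; there the Gaussian factor is 1 and C_max = M/(n_e·A·√(4πDt)), where n_e·A is the pore area the mass is dissolved in.
√(4πDt) = √(4π × 0.018 × 84) = 4.359 m, so C_max = 0.99/(0.32 × 210 × 4.359) = 0.00338 kg/m³.

0.00338 kg/m³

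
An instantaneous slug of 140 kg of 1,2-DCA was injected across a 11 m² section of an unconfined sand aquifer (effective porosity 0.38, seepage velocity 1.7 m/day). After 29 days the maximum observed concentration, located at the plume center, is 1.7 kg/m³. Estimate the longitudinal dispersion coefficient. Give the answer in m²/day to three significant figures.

1.07 m²/day

At the plume center C_max = M/(n_e·A·√(4πDt)), so D = M²/(4πt·(n_e·A·C_max)²).
n_e·A·C_max = 0.38 × 11 × 1.7 = 7.106 kg/m.
D = 140²/(4π × 29 × 7.106²) = 1.07 m²/day.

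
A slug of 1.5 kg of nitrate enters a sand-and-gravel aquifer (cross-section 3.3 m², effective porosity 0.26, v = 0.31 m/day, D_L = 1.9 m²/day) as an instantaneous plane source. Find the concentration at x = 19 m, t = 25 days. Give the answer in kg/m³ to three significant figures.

For an instantaneous plane source, C(x,t) = M/(n_e·A·√(4πDt)) · exp(−(x−vt)²/(4Dt)), with n_e·A the pore (flow) area.
Plume center vt = 0.31 × 25 = 7.75 m, so the well at 19 m is 11.25 m downgradient of the peak.
√(4πDt) = 24.43 m, giving peak height M/(n_e·A·√(4πDt)) = 1.5/(0.26 × 3.3 × 24.43) = 0.07156 kg/m³.
(x−vt)²/(4Dt) = (11.25)²/(4 × 1.9 × 25) = 0.6661; exp(−0.6661) = 0.5137.
C = 0.07156 × 0.5137 = 0.0368 kg/m³.

0.0368 kg/m³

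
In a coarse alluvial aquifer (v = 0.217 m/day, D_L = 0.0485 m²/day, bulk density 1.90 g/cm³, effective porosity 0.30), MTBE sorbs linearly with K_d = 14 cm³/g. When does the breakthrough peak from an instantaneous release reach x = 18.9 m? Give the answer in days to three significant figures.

Retardation factor R = 1 + ρ_b·K_d/n = 1 + 1.90 × 14/0.30 = 89.67.
Sorption retards both mechanisms: v_R = v/R = 0.002420 m/day, D_R = D/R = 0.0005409 m²/day.
Peak time from v_R²t² + 2D_R t − x² = 0: t = (√(D_R² + v_R²x²) − D_R)/v_R².
√(D_R² + v_R²x²) = √(0.0005409² + 0.002420² × 18.9²) = 0.04574; v_R² = 5.856e-06.
t = (0.04574 − 0.0005409)/5.856e-06 = 7720 days.

7720 days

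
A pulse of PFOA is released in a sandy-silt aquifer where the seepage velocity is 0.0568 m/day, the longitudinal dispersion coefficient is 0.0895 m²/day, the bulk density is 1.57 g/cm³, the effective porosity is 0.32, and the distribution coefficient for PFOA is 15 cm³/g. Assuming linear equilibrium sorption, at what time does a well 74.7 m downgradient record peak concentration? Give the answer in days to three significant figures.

96100 days

Retardation factor R = 1 + ρ_b·K_d/n = 1 + 1.57 × 15/0.32 = 74.59.
Sorption retards both mechanisms: v_R = v/R = 0.0007615 m/day, D_R = D/R = 0.001200 m²/day.
Peak time from v_R²t² + 2D_R t − x² = 0: t = (√(D_R² + v_R²x²) − D_R)/v_R².
√(D_R² + v_R²x²) = √(0.001200² + 0.0007615² × 74.7²) = 0.05690; v_R² = 5.799e-07.
t = (0.05690 − 0.001200)/5.799e-07 = 96100 days.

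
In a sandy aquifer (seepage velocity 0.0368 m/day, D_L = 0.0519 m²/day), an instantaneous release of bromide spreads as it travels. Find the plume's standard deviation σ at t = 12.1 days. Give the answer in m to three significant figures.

1.12 m

Dispersive spreading gives a Gaussian with σ² = 2Dt; advection only shifts the center.
σ = √(2 × 0.0519 × 12.1) = 1.12 m.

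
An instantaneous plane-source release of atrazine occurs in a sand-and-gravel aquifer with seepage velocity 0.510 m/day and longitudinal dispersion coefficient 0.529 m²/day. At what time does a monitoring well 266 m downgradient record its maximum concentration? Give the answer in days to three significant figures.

520 days

For the 1D instantaneous-source solution, setting ∂C/∂t = 0 at fixed x gives v²t² + 2Dt − x² = 0, so t = (√(D² + v²x²) − D)/v².
√(D² + v²x²) = √(0.529² + 0.510² × 266²) = 135.7; v² = 0.2601.
t = (135.7 − 0.529)/0.2601 = 520 days (vs. the pure-advection estimate x/v = 522 d).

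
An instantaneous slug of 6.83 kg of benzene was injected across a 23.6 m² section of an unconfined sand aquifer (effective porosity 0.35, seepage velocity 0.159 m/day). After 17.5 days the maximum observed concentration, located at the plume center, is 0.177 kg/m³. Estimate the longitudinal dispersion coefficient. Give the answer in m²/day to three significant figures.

At the plume center C_max = M/(n_e·A·√(4πDt)), so D = M²/(4πt·(n_e·A·C_max)²).
n_e·A·C_max = 0.35 × 23.6 × 0.177 = 1.462 kg/m.
D = 6.83²/(4π × 17.5 × 1.462²) = 0.0992 m²/day.

0.0992 m²/day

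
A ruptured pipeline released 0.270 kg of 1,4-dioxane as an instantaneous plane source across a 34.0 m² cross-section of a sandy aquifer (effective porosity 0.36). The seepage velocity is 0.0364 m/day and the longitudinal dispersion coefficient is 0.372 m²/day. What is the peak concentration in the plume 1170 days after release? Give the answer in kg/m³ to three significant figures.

0.000298 kg/m³

The peak of an instantaneous 1D plume sits at x = vt; there the Gaussian factor is 1 and C_max = M/(n_e·A·√(4πDt)), where n_e·A is the pore area the mass is dissolved in.
√(4πDt) = √(4π × 0.372 × 1170) = 73.96 m, so C_max = 0.270/(0.36 × 34.0 × 73.96) = 0.000298 kg/m³.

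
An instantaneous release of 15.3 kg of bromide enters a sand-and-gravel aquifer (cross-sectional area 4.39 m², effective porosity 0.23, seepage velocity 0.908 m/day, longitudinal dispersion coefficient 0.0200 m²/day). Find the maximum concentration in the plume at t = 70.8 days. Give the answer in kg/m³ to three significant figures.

3.59 kg/m³

The peak of an instantaneous 1D plume sits at x = vt; there the Gaussian factor is 1 and C_max = M/(n_e·A·√(4πDt)), where n_e·A is the pore area the mass is dissolved in.
√(4πDt) = √(4π × 0.0200 × 70.8) = 4.218 m, so C_max = 15.3/(0.23 × 4.39 × 4.218) = 3.59 kg/m³.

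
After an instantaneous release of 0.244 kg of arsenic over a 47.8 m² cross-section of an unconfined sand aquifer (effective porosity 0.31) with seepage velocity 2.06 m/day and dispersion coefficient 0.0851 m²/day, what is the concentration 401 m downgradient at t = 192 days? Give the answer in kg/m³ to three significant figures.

0.000726 kg/m³

For an instantaneous plane source, C(x,t) = M/(n_e·A·√(4πDt)) · exp(−(x−vt)²/(4Dt)), with n_e·A the pore (flow) area.
Plume center vt = 2.06 × 192 = 395.52 m, so the well at 401 m is 5.48 m downgradient of the peak.
√(4πDt) = 14.33 m, giving peak height M/(n_e·A·√(4πDt)) = 0.244/(0.31 × 47.8 × 14.33) = 0.001149 kg/m³.
(x−vt)²/(4Dt) = (5.48)²/(4 × 0.0851 × 192) = 0.4595; exp(−0.4595) = 0.6316.
C = 0.001149 × 0.6316 = 0.000726 kg/m³.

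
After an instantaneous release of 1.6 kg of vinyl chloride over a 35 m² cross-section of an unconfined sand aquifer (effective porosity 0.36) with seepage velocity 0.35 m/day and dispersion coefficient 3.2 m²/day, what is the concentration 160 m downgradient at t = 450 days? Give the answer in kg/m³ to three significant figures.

0.000943 kg/m³

For an instantaneous plane source, C(x,t) = M/(n_e·A·√(4πDt)) · exp(−(x−vt)²/(4Dt)), with n_e·A the pore (flow) area.
Plume center vt = 0.35 × 450 = 157.5 m, so the well at 160 m is 2.5 m downgradient of the peak.
√(4πDt) = 134.5 m, giving peak height M/(n_e·A·√(4πDt)) = 1.6/(0.36 × 35 × 134.5) = 0.0009441 kg/m³.
(x−vt)²/(4Dt) = (2.5)²/(4 × 3.2 × 450) = 0.001085; exp(−0.001085) = 0.9989.
C = 0.0009441 × 0.9989 = 0.000943 kg/m³.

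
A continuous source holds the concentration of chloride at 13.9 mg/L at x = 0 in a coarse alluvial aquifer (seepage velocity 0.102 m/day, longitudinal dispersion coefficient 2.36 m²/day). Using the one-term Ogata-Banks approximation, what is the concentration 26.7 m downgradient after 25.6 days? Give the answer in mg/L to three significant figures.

0.198 mg/L

For a continuous step input, C/C₀ ≈ ½·erfc((x−vt)/(2√(Dt))).
vt = 0.102 × 25.6 = 2.6112 m and 2√(Dt) = 2√(2.36 × 25.6) = 15.55 m.
Argument (x−vt)/(2√(Dt)) = (26.7 − 2.6112)/15.55 = 1.549; ½·erfc(1.549) = 0.01424.
C = 13.9 × 0.01424 = 0.198 mg/L.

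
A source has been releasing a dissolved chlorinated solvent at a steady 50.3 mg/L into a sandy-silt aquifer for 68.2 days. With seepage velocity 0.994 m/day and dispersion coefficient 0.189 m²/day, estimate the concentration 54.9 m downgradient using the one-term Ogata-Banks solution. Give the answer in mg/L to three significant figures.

For a continuous step input, C/C₀ ≈ ½·erfc((x−vt)/(2√(Dt))).
vt = 0.994 × 68.2 = 67.7908 m and 2√(Dt) = 2√(0.189 × 68.2) = 7.180 m.
Argument (x−vt)/(2√(Dt)) = (54.9 − 67.7908)/7.180 = -1.795; ½·erfc(-1.795) = 0.9944.
C = 50.3 × 0.9944 = 50.0 mg/L.

50.0 mg/L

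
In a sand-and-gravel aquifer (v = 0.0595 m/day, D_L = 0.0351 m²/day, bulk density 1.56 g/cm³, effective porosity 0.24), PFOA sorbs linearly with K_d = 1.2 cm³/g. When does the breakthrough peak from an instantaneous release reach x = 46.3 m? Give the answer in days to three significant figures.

6760 days

Retardation factor R = 1 + ρ_b·K_d/n = 1 + 1.56 × 1.2/0.24 = 8.800.
Sorption retards both mechanisms: v_R = v/R = 0.006761 m/day, D_R = D/R = 0.003989 m²/day.
Peak time from v_R²t² + 2D_R t − x² = 0: t = (√(D_R² + v_R²x²) − D_R)/v_R².
√(D_R² + v_R²x²) = √(0.003989² + 0.006761² × 46.3²) = 0.3131; v_R² = 4.571e-05.
t = (0.3131 − 0.003989)/4.571e-05 = 6760 days.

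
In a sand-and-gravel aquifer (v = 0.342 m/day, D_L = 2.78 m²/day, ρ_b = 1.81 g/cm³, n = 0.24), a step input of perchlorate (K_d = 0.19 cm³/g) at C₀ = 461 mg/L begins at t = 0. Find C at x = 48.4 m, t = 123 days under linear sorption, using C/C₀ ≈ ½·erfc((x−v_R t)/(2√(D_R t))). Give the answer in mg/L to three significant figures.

14.6 mg/L

Retardation factor R = 1 + ρ_b·K_d/n = 1 + 1.81 × 0.19/0.24 = 2.433.
Sorption retards both mechanisms: v_R = v/R = 0.1406 m/day, D_R = D/R = 1.143 m²/day.
v_R·t = 0.1406 × 123 = 17.2938 m; 2√(D_R t) = 23.71 m; argument = (48.4 − 17.2938)/23.71 = 1.312.
C = C₀ × ½·erfc(1.312) = 461 × 0.03177 = 14.6 mg/L.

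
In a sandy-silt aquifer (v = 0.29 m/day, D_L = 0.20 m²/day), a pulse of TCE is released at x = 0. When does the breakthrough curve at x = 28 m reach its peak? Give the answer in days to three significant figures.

94.2 days

For the 1D instantaneous-source solution, setting ∂C/∂t = 0 at fixed x gives v²t² + 2Dt − x² = 0, so t = (√(D² + v²x²) − D)/v².
√(D² + v²x²) = √(0.20² + 0.29² × 28²) = 8.122; v² = 0.0841.
t = (8.122 − 0.20)/0.0841 = 94.2 days (vs. the pure-advection estimate x/v = 96.6 d).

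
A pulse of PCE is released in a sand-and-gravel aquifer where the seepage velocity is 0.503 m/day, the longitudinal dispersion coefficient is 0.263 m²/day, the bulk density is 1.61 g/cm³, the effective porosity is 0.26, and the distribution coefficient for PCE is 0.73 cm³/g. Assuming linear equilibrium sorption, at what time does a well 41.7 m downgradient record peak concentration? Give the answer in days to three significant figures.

452 days

Retardation factor R = 1 + ρ_b·K_d/n = 1 + 1.61 × 0.73/0.26 = 5.520.
Sorption retards both mechanisms: v_R = v/R = 0.09112 m/day, D_R = D/R = 0.04764 m²/day.
Peak time from v_R²t² + 2D_R t − x² = 0: t = (√(D_R² + v_R²x²) − D_R)/v_R².
√(D_R² + v_R²x²) = √(0.04764² + 0.09112² × 41.7²) = 3.800; v_R² = 0.008303.
t = (3.800 − 0.04764)/0.008303 = 452 days.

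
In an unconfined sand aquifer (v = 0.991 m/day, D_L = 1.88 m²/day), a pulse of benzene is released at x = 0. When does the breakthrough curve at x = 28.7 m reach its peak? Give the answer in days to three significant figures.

27.1 days

For the 1D instantaneous-source solution, setting ∂C/∂t = 0 at fixed x gives v²t² + 2Dt − x² = 0, so t = (√(D² + v²x²) − D)/v².
√(D² + v²x²) = √(1.88² + 0.991² × 28.7²) = 28.50; v² = 0.982081.
t = (28.50 − 1.88)/0.982081 = 27.1 days (vs. the pure-advection estimate x/v = 29.0 d).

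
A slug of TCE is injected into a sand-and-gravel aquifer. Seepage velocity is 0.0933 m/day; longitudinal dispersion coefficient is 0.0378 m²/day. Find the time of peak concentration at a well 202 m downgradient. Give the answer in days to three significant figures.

2160 days

For the 1D instantaneous-source solution, setting ∂C/∂t = 0 at fixed x gives v²t² + 2Dt − x² = 0, so t = (√(D² + v²x²) − D)/v².
√(D² + v²x²) = √(0.0378² + 0.0933² × 202²) = 18.85; v² = 0.00870489.
t = (18.85 − 0.0378)/0.00870489 = 2160 days (vs. the pure-advection estimate x/v = 2170 d).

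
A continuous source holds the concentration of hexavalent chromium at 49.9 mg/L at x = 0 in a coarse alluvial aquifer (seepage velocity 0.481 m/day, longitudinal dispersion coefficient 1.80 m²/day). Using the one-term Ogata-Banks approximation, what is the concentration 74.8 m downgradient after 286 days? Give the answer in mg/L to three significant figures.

48.6 mg/L

For a continuous step input, C/C₀ ≈ ½·erfc((x−vt)/(2√(Dt))).
vt = 0.481 × 286 = 137.566 m and 2√(Dt) = 2√(1.80 × 286) = 45.38 m.
Argument (x−vt)/(2√(Dt)) = (74.8 − 137.566)/45.38 = -1.383; ½·erfc(-1.383) = 0.9748.
C = 49.9 × 0.9748 = 48.6 mg/L.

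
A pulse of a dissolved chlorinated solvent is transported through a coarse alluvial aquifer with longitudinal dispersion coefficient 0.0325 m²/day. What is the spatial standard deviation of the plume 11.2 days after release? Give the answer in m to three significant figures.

0.853 m

Dispersive spreading gives a Gaussian with σ² = 2Dt; advection only shifts the center.
σ = √(2 × 0.0325 × 11.2) = 0.853 m.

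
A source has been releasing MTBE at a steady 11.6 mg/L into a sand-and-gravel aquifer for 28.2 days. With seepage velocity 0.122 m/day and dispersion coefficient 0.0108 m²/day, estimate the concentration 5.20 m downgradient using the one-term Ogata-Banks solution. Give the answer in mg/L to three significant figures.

0.140 mg/L

For a continuous step input, C/C₀ ≈ ½·erfc((x−vt)/(2√(Dt))).
vt = 0.122 × 28.2 = 3.4404 m and 2√(Dt) = 2√(0.0108 × 28.2) = 1.104 m.
Argument (x−vt)/(2√(Dt)) = (5.20 − 3.4404)/1.104 = 1.594; ½·erfc(1.594) = 0.01209.
C = 11.6 × 0.01209 = 0.140 mg/L.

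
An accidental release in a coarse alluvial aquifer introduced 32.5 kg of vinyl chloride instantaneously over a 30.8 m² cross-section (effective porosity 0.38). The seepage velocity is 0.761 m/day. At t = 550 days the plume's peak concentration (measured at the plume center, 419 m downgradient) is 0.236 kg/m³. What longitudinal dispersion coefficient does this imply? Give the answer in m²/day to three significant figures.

0.0200 m²/day

At the plume center C_max = M/(n_e·A·√(4πDt)), so D = M²/(4πt·(n_e·A·C_max)²).
n_e·A·C_max = 0.38 × 30.8 × 0.236 = 2.762 kg/m.
D = 32.5²/(4π × 550 × 2.762²) = 0.0200 m²/day.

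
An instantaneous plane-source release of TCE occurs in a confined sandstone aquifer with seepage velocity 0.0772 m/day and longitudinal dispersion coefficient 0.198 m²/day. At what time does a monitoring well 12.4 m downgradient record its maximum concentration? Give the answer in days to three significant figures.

131 days

For the 1D instantaneous-source solution, setting ∂C/∂t = 0 at fixed x gives v²t² + 2Dt − x² = 0, so t = (√(D² + v²x²) − D)/v².
√(D² + v²x²) = √(0.198² + 0.0772² × 12.4²) = 0.9775; v² = 0.00595984.
t = (0.9775 − 0.198)/0.00595984 = 131 days (vs. the pure-advection estimate x/v = 161 d).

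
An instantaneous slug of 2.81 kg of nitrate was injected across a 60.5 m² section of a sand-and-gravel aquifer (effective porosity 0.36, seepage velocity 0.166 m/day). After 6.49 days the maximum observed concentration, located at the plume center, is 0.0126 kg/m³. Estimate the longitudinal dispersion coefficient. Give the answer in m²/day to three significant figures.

At the plume center C_max = M/(n_e·A·√(4πDt)), so D = M²/(4πt·(n_e·A·C_max)²).
n_e·A·C_max = 0.36 × 60.5 × 0.0126 = 0.2744 kg/m.
D = 2.81²/(4π × 6.49 × 0.2744²) = 1.29 m²/day.

1.29 m²/day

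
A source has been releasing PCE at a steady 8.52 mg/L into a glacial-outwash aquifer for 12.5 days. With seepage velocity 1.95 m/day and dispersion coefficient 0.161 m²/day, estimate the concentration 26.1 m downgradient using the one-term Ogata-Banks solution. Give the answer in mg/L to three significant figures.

For a continuous step input, C/C₀ ≈ ½·erfc((x−vt)/(2√(Dt))).
vt = 1.95 × 12.5 = 24.375 m and 2√(Dt) = 2√(0.161 × 12.5) = 2.837 m.
Argument (x−vt)/(2√(Dt)) = (26.1 − 24.375)/2.837 = 0.6080; ½·erfc(0.6080) = 0.1949.
C = 8.52 × 0.1949 = 1.66 mg/L.

1.66 mg/L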